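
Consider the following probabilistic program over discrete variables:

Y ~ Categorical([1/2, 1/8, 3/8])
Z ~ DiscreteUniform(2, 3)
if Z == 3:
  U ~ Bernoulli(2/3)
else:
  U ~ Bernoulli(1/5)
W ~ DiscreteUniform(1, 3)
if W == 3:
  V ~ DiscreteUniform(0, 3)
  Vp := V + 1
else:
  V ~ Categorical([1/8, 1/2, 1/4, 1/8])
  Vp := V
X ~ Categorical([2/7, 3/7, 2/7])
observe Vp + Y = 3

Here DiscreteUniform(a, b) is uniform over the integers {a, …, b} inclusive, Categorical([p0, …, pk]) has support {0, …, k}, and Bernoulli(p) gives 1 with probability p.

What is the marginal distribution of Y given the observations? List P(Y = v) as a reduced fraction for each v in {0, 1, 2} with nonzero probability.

Enumerate traces; 108 have nonzero weight after conditioning:
  (Y=0, Z=2, U=0, W=1, V=3, X=0) weight 1/420
  (Y=0, Z=2, U=0, W=1, V=3, X=1) weight 1/280
  (Y=0, Z=2, U=0, W=1, V=3, X=2) weight 1/420
  (Y=0, Z=2, U=0, W=2, V=3, X=0) weight 1/420
  (Y=0, Z=2, U=0, W=2, V=3, X=1) weight 1/280
  (Y=0, Z=2, U=0, W=2, V=3, X=2) weight 1/420
  (Y=0, Z=2, U=0, W=3, V=2, X=0) weight 1/210
  (Y=0, Z=2, U=0, W=3, V=2, X=1) weight 1/140
  (Y=1, Z=2, U=0, W=1, V=2, X=0) weight 1/840
  (Y=2, Z=2, U=0, W=1, V=1, X=0) weight 1/140
  … 98 more
Group by Y:
  weight(Y=0) = 1/12
  weight(Y=1) = 1/32
  weight(Y=2) = 5/32
Total weight = 1/12 + 1/32 + 5/32 = 13/48
P(Y=0 | obs) = 1/12 / 13/48 = 4/13
P(Y=1 | obs) = 1/32 / 13/48 = 3/26
P(Y=2 | obs) = 5/32 / 13/48 = 15/26

P(Y=0) = 4/13, P(Y=1) = 3/26, P(Y=2) = 15/26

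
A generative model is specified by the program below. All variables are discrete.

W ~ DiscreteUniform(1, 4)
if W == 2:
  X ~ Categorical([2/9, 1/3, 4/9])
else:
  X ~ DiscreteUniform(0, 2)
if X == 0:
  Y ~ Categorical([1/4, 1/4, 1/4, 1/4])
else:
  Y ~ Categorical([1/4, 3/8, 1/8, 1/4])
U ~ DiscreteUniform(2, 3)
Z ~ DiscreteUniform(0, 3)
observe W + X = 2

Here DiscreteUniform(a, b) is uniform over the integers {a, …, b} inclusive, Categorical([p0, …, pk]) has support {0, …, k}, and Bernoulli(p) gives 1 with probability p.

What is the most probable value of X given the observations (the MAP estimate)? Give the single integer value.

argmax_v P(X = v | obs) = 1

Enumerate traces; 64 have nonzero weight after conditioning:
  (W=1, X=1, Y=0, U=2, Z=0) weight 1/384
  (W=1, X=1, Y=0, U=2, Z=1) weight 1/384
  (W=1, X=1, Y=0, U=2, Z=2) weight 1/384
  (W=1, X=1, Y=0, U=2, Z=3) weight 1/384
  (W=1, X=1, Y=0, U=3, Z=0) weight 1/384
  (W=1, X=1, Y=0, U=3, Z=1) weight 1/384
  (W=1, X=1, Y=0, U=3, Z=2) weight 1/384
  (W=1, X=1, Y=0, U=3, Z=3) weight 1/384
  (W=2, X=0, Y=0, U=2, Z=0) weight 1/576
  … 55 more
Group by X:
  weight(X=0) = 1/18
  weight(X=1) = 1/12
Total weight = 1/18 + 1/12 = 5/36
P(X=0 | obs) = 1/18 / 5/36 = 2/5
P(X=1 | obs) = 1/12 / 5/36 = 3/5
argmax = 1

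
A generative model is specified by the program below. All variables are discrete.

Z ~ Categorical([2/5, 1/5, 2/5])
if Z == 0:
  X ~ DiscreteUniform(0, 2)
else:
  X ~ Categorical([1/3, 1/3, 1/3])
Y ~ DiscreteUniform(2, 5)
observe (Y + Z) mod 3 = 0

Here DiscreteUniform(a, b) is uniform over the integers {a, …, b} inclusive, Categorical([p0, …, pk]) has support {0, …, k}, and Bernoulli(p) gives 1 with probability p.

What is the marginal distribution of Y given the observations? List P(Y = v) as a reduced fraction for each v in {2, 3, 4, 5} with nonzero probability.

Enumerate traces; 12 have nonzero weight after conditioning:
  (Z=0, X=0, Y=3) weight 1/30
  (Z=0, X=1, Y=3) weight 1/30
  (Z=0, X=2, Y=3) weight 1/30
  (Z=1, X=0, Y=2) weight 1/60
  (Z=1, X=0, Y=5) weight 1/60
  (Z=1, X=1, Y=2) weight 1/60
  (Z=1, X=1, Y=5) weight 1/60
  (Z=1, X=2, Y=2) weight 1/60
  (Z=2, X=0, Y=4) weight 1/30
  … 3 more
Group by Y:
  weight(Y=2) = 1/20
  weight(Y=3) = 1/10
  weight(Y=4) = 1/10
  weight(Y=5) = 1/20
Total weight = 1/20 + 1/10 + 1/10 + 1/20 = 3/10
P(Y=2 | obs) = 1/20 / 3/10 = 1/6
P(Y=3 | obs) = 1/10 / 3/10 = 1/3
P(Y=4 | obs) = 1/10 / 3/10 = 1/3
P(Y=5 | obs) = 1/20 / 3/10 = 1/6

P(Y=2) = 1/6, P(Y=3) = 1/3, P(Y=4) = 1/3, P(Y=5) = 1/6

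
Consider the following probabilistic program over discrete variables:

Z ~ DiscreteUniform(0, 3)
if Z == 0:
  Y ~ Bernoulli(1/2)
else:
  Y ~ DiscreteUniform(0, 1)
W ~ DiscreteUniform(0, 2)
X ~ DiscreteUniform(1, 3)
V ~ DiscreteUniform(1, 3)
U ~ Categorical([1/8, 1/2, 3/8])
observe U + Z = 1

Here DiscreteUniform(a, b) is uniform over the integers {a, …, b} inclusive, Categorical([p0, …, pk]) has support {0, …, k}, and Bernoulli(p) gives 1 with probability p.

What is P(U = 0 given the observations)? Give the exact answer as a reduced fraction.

P(U = 0 | obs) = 1/5

Enumerate traces; 108 have nonzero weight after conditioning:
  (Z=0, Y=0, W=0, X=1, V=1, U=1) weight 1/432
  (Z=0, Y=0, W=0, X=1, V=2, U=1) weight 1/432
  (Z=0, Y=0, W=0, X=1, V=3, U=1) weight 1/432
  (Z=0, Y=0, W=0, X=2, V=1, U=1) weight 1/432
  (Z=0, Y=0, W=0, X=2, V=2, U=1) weight 1/432
  (Z=0, Y=0, W=0, X=2, V=3, U=1) weight 1/432
  (Z=0, Y=0, W=0, X=3, V=1, U=1) weight 1/432
  (Z=0, Y=0, W=0, X=3, V=2, U=1) weight 1/432
  (Z=1, Y=0, W=0, X=1, V=1, U=0) weight 1/1728
  … 99 more
Group by U:
  weight(U=0) = 1/32
  weight(U=1) = 1/8
Total weight = 1/32 + 1/8 = 5/32
P(U=0 | obs) = 1/32 / 5/32 = 1/5
P(U=1 | obs) = 1/8 / 5/32 = 4/5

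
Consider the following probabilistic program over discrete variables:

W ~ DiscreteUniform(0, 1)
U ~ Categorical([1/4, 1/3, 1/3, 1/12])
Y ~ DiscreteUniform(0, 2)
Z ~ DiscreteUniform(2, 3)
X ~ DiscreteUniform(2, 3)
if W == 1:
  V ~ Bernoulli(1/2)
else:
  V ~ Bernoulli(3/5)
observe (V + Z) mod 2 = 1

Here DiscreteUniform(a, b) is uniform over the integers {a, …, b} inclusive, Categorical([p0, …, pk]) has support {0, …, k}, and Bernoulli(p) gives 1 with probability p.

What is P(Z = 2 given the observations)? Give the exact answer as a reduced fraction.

Enumerate traces; 96 have nonzero weight after conditioning:
  (W=0, U=0, Y=0, Z=2, X=2, V=1) weight 1/160
  (W=0, U=0, Y=0, Z=2, X=3, V=1) weight 1/160
  (W=0, U=0, Y=0, Z=3, X=2, V=0) weight 1/240
  (W=0, U=0, Y=0, Z=3, X=3, V=0) weight 1/240
  (W=0, U=0, Y=1, Z=2, X=2, V=1) weight 1/160
  (W=0, U=0, Y=1, Z=2, X=3, V=1) weight 1/160
  (W=0, U=0, Y=1, Z=3, X=2, V=0) weight 1/240
  (W=0, U=0, Y=1, Z=3, X=3, V=0) weight 1/240
  … 88 more
Group by Z:
  weight(Z=2) = 11/40
  weight(Z=3) = 9/40
Total weight = 11/40 + 9/40 = 1/2
P(Z=2 | obs) = 11/40 / 1/2 = 11/20
P(Z=3 | obs) = 9/40 / 1/2 = 9/20

P(Z = 2 | obs) = 11/20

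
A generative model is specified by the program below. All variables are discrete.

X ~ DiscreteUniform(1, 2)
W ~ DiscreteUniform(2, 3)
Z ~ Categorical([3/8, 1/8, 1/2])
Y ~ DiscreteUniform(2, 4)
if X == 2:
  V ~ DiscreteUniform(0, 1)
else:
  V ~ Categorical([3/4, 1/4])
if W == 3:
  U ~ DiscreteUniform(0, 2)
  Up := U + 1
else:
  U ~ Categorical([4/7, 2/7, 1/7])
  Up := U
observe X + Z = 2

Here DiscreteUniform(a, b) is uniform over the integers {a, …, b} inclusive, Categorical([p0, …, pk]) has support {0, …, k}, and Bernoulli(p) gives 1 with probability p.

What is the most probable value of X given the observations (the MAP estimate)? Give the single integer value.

argmax_v P(X = v | obs) = 2

Enumerate traces; 72 have nonzero weight after conditioning:
  (X=1, W=2, Z=1, Y=2, V=0, U=0) weight 1/224
  (X=1, W=2, Z=1, Y=2, V=0, U=1) weight 1/448
  (X=1, W=2, Z=1, Y=2, V=0, U=2) weight 1/896
  (X=1, W=2, Z=1, Y=2, V=1, U=0) weight 1/672
  (X=1, W=2, Z=1, Y=2, V=1, U=1) weight 1/1344
  (X=1, W=2, Z=1, Y=2, V=1, U=2) weight 1/2688
  (X=1, W=2, Z=1, Y=3, V=0, U=0) weight 1/224
  (X=1, W=2, Z=1, Y=3, V=0, U=1) weight 1/448
  (X=2, W=2, Z=0, Y=2, V=0, U=0) weight 1/112
  … 63 more
Group by X:
  weight(X=1) = 1/16
  weight(X=2) = 3/16
Total weight = 1/16 + 3/16 = 1/4
P(X=1 | obs) = 1/16 / 1/4 = 1/4
P(X=2 | obs) = 3/16 / 1/4 = 3/4
argmax = 2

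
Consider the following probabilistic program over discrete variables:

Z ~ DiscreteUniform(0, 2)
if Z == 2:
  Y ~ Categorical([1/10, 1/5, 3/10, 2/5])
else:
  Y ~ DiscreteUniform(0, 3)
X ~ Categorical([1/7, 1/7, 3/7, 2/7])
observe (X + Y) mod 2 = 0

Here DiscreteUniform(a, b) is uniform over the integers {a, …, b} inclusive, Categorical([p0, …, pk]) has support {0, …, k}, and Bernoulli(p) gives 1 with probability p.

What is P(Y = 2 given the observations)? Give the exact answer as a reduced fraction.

P(Y = 2 | obs) = 4/13

Enumerate traces; 24 have nonzero weight after conditioning:
  (Z=0, Y=0, X=0) weight 1/84
  (Z=0, Y=0, X=2) weight 1/28
  (Z=0, Y=1, X=1) weight 1/84
  (Z=0, Y=1, X=3) weight 1/42
  (Z=0, Y=2, X=0) weight 1/84
  (Z=0, Y=2, X=2) weight 1/28
  (Z=0, Y=3, X=1) weight 1/84
  (Z=0, Y=3, X=3) weight 1/42
  … 16 more
Group by Y:
  weight(Y=0) = 4/35
  weight(Y=1) = 1/10
  weight(Y=2) = 16/105
  weight(Y=3) = 9/70
Total weight = 4/35 + 1/10 + 16/105 + 9/70 = 52/105
P(Y=0 | obs) = 4/35 / 52/105 = 3/13
P(Y=1 | obs) = 1/10 / 52/105 = 21/104
P(Y=2 | obs) = 16/105 / 52/105 = 4/13
P(Y=3 | obs) = 9/70 / 52/105 = 27/104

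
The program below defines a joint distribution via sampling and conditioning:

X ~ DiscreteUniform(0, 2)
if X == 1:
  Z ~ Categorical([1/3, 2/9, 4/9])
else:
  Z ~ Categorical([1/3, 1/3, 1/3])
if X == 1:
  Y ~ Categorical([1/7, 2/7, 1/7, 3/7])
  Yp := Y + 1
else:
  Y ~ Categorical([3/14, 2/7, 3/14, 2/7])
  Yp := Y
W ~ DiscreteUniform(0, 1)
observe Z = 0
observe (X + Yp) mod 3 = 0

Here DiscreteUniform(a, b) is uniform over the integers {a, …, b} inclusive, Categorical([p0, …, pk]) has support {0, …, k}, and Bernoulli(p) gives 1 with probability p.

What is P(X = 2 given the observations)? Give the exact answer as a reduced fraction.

P(X = 2 | obs) = 4/15

Enumerate traces; 8 have nonzero weight after conditioning:
  (X=0, Z=0, Y=0, W=0) weight 1/84
  (X=0, Z=0, Y=0, W=1) weight 1/84
  (X=0, Z=0, Y=3, W=0) weight 1/63
  (X=0, Z=0, Y=3, W=1) weight 1/63
  (X=1, Z=0, Y=1, W=0) weight 1/63
  (X=1, Z=0, Y=1, W=1) weight 1/63
  (X=2, Z=0, Y=1, W=0) weight 1/63
  (X=2, Z=0, Y=1, W=1) weight 1/63
Group by X:
  weight(X=0) = 1/18
  weight(X=1) = 2/63
  weight(X=2) = 2/63
Total weight = 1/18 + 2/63 + 2/63 = 5/42
P(X=0 | obs) = 1/18 / 5/42 = 7/15
P(X=1 | obs) = 2/63 / 5/42 = 4/15
P(X=2 | obs) = 2/63 / 5/42 = 4/15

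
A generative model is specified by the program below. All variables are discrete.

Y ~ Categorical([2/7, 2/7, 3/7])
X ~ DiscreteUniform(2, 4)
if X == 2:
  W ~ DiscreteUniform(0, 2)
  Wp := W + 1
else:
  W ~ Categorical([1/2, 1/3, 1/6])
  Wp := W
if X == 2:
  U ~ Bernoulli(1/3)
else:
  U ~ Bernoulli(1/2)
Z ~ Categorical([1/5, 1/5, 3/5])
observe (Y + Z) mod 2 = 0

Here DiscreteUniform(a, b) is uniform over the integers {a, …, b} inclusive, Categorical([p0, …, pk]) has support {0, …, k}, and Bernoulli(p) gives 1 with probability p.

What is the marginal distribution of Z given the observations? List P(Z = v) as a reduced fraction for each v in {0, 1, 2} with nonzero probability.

P(Z=0) = 5/22, P(Z=1) = 1/11, P(Z=2) = 15/22

Enumerate traces; 90 have nonzero weight after conditioning:
  (Y=0, X=2, W=0, U=0, Z=0) weight 4/945
  (Y=0, X=2, W=0, U=0, Z=2) weight 4/315
  (Y=0, X=2, W=0, U=1, Z=0) weight 2/945
  (Y=0, X=2, W=0, U=1, Z=2) weight 2/315
  (Y=0, X=2, W=1, U=0, Z=0) weight 4/945
  (Y=0, X=2, W=1, U=0, Z=2) weight 4/315
  (Y=0, X=2, W=1, U=1, Z=0) weight 2/945
  (Y=0, X=2, W=1, U=1, Z=2) weight 2/315
  (Y=1, X=2, W=0, U=0, Z=1) weight 4/945
  … 81 more
Group by Z:
  weight(Z=0) = 1/7
  weight(Z=1) = 2/35
  weight(Z=2) = 3/7
Total weight = 1/7 + 2/35 + 3/7 = 22/35
P(Z=0 | obs) = 1/7 / 22/35 = 5/22
P(Z=1 | obs) = 2/35 / 22/35 = 1/11
P(Z=2 | obs) = 3/7 / 22/35 = 15/22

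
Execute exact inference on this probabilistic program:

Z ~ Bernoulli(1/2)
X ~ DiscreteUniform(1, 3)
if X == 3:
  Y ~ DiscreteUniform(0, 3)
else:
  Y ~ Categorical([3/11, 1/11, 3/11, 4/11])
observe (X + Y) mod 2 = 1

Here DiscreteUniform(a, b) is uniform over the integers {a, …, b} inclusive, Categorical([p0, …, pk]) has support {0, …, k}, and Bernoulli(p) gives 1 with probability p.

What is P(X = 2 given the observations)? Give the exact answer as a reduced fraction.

Enumerate traces; 12 have nonzero weight after conditioning:
  (Z=0, X=1, Y=0) weight 1/22
  (Z=0, X=1, Y=2) weight 1/22
  (Z=0, X=2, Y=1) weight 1/66
  (Z=0, X=2, Y=3) weight 2/33
  (Z=0, X=3, Y=0) weight 1/24
  (Z=0, X=3, Y=2) weight 1/24
  (Z=1, X=1, Y=0) weight 1/22
  (Z=1, X=1, Y=2) weight 1/22
  … 4 more
Group by X:
  weight(X=1) = 2/11
  weight(X=2) = 5/33
  weight(X=3) = 1/6
Total weight = 2/11 + 5/33 + 1/6 = 1/2
P(X=1 | obs) = 2/11 / 1/2 = 4/11
P(X=2 | obs) = 5/33 / 1/2 = 10/33
P(X=3 | obs) = 1/6 / 1/2 = 1/3

P(X = 2 | obs) = 10/33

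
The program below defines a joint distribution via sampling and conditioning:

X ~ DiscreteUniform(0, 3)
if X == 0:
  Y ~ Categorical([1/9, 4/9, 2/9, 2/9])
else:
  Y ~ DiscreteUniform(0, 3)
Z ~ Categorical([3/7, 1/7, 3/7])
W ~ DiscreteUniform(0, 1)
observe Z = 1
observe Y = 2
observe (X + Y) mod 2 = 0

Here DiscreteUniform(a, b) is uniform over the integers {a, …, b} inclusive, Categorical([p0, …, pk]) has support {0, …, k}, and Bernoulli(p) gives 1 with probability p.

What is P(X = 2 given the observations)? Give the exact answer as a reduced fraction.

Enumerate traces; 4 have nonzero weight after conditioning:
  (X=0, Y=2, Z=1, W=0) weight 1/252
  (X=0, Y=2, Z=1, W=1) weight 1/252
  (X=2, Y=2, Z=1, W=0) weight 1/224
  (X=2, Y=2, Z=1, W=1) weight 1/224
Group by X:
  weight(X=0) = 1/126
  weight(X=2) = 1/112
Total weight = 1/126 + 1/112 = 17/1008
P(X=0 | obs) = 1/126 / 17/1008 = 8/17
P(X=2 | obs) = 1/112 / 17/1008 = 9/17

P(X = 2 | obs) = 9/17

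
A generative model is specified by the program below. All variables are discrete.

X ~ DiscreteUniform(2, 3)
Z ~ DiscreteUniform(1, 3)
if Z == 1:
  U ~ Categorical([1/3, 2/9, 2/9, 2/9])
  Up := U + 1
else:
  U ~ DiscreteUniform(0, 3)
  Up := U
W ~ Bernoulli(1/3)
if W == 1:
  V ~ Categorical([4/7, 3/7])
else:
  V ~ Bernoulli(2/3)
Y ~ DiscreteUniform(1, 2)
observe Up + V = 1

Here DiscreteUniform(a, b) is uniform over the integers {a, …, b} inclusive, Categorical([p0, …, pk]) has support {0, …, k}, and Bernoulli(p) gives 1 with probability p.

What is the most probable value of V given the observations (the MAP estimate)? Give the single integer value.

Enumerate traces; 40 have nonzero weight after conditioning:
  (X=2, Z=1, U=0, W=0, V=0, Y=1) weight 1/162
  (X=2, Z=1, U=0, W=0, V=0, Y=2) weight 1/162
  (X=2, Z=1, U=0, W=1, V=0, Y=1) weight 1/189
  (X=2, Z=1, U=0, W=1, V=0, Y=2) weight 1/189
  (X=2, Z=2, U=0, W=0, V=1, Y=1) weight 1/108
  (X=2, Z=2, U=0, W=0, V=1, Y=2) weight 1/108
  (X=2, Z=2, U=0, W=1, V=1, Y=1) weight 1/336
  (X=2, Z=2, U=0, W=1, V=1, Y=2) weight 1/336
  … 32 more
Group by V:
  weight(V=0) = 65/567
  weight(V=1) = 37/378
Total weight = 65/567 + 37/378 = 241/1134
P(V=0 | obs) = 65/567 / 241/1134 = 130/241
P(V=1 | obs) = 37/378 / 241/1134 = 111/241
argmax = 0

argmax_v P(V = v | obs) = 0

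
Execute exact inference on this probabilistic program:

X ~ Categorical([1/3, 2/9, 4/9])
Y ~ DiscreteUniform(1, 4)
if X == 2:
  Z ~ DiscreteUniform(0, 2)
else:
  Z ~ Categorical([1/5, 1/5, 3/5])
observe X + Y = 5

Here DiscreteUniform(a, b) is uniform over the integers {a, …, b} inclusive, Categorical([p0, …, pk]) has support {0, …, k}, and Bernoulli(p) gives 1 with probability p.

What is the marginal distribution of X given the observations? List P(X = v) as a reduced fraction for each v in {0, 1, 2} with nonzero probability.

P(X=1) = 1/3, P(X=2) = 2/3

Enumerate traces; 6 have nonzero weight after conditioning:
  (X=1, Y=4, Z=0) weight 1/90
  (X=1, Y=4, Z=1) weight 1/90
  (X=1, Y=4, Z=2) weight 1/30
  (X=2, Y=3, Z=0) weight 1/27
  (X=2, Y=3, Z=1) weight 1/27
  (X=2, Y=3, Z=2) weight 1/27
Group by X:
  weight(X=1) = 1/18
  weight(X=2) = 1/9
Total weight = 1/18 + 1/9 = 1/6
P(X=1 | obs) = 1/18 / 1/6 = 1/3
P(X=2 | obs) = 1/9 / 1/6 = 2/3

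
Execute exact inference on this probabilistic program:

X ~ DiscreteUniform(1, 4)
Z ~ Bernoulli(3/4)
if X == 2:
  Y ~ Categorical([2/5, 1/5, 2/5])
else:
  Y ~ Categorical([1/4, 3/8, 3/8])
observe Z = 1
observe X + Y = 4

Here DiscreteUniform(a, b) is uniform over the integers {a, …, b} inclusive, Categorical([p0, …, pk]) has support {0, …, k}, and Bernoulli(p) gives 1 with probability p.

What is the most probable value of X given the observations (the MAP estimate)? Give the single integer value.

argmax_v P(X = v | obs) = 2

Enumerate traces; 3 have nonzero weight after conditioning:
  (X=2, Z=1, Y=2) weight 3/40
  (X=3, Z=1, Y=1) weight 9/128
  (X=4, Z=1, Y=0) weight 3/64
Group by X:
  weight(X=2) = 3/40
  weight(X=3) = 9/128
  weight(X=4) = 3/64
Total weight = 3/40 + 9/128 + 3/64 = 123/640
P(X=2 | obs) = 3/40 / 123/640 = 16/41
P(X=3 | obs) = 9/128 / 123/640 = 15/41
P(X=4 | obs) = 3/64 / 123/640 = 10/41
argmax = 2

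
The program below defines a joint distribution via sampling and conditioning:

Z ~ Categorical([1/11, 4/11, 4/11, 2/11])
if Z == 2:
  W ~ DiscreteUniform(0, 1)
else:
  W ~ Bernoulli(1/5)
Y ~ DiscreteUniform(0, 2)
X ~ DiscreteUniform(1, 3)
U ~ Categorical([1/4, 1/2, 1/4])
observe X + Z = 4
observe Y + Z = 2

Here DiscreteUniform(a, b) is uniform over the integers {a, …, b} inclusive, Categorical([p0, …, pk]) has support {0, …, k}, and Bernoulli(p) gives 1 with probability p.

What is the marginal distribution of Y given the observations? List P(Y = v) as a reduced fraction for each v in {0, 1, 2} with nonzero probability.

P(Y=0) = 1/2, P(Y=1) = 1/2

Enumerate traces; 12 have nonzero weight after conditioning:
  (Z=1, W=0, Y=1, X=3, U=0) weight 4/495
  (Z=1, W=0, Y=1, X=3, U=1) weight 8/495
  (Z=1, W=0, Y=1, X=3, U=2) weight 4/495
  (Z=1, W=1, Y=1, X=3, U=0) weight 1/495
  (Z=1, W=1, Y=1, X=3, U=1) weight 2/495
  (Z=1, W=1, Y=1, X=3, U=2) weight 1/495
  (Z=2, W=0, Y=0, X=2, U=0) weight 1/198
  (Z=2, W=0, Y=0, X=2, U=1) weight 1/99
  … 4 more
Group by Y:
  weight(Y=0) = 4/99
  weight(Y=1) = 4/99
Total weight = 4/99 + 4/99 = 8/99
P(Y=0 | obs) = 4/99 / 8/99 = 1/2
P(Y=1 | obs) = 4/99 / 8/99 = 1/2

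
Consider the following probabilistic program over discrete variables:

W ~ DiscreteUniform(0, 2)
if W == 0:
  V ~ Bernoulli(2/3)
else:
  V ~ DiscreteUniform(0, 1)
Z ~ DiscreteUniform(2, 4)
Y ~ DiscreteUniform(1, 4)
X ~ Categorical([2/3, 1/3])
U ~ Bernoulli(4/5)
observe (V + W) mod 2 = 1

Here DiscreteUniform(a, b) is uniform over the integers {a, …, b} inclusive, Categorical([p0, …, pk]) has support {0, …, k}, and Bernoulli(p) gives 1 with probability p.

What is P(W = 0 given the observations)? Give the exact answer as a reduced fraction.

Enumerate traces; 144 have nonzero weight after conditioning:
  (W=0, V=1, Z=2, Y=1, X=0, U=0) weight 1/405
  (W=0, V=1, Z=2, Y=1, X=0, U=1) weight 4/405
  (W=0, V=1, Z=2, Y=1, X=1, U=0) weight 1/810
  (W=0, V=1, Z=2, Y=1, X=1, U=1) weight 2/405
  (W=0, V=1, Z=2, Y=2, X=0, U=0) weight 1/405
  (W=0, V=1, Z=2, Y=2, X=0, U=1) weight 4/405
  (W=0, V=1, Z=2, Y=2, X=1, U=0) weight 1/810
  (W=0, V=1, Z=2, Y=2, X=1, U=1) weight 2/405
  (W=1, V=0, Z=2, Y=1, X=0, U=0) weight 1/540
  (W=2, V=1, Z=2, Y=1, X=0, U=0) weight 1/540
  … 134 more
Group by W:
  weight(W=0) = 2/9
  weight(W=1) = 1/6
  weight(W=2) = 1/6
Total weight = 2/9 + 1/6 + 1/6 = 5/9
P(W=0 | obs) = 2/9 / 5/9 = 2/5
P(W=1 | obs) = 1/6 / 5/9 = 3/10
P(W=2 | obs) = 1/6 / 5/9 = 3/10

P(W = 0 | obs) = 2/5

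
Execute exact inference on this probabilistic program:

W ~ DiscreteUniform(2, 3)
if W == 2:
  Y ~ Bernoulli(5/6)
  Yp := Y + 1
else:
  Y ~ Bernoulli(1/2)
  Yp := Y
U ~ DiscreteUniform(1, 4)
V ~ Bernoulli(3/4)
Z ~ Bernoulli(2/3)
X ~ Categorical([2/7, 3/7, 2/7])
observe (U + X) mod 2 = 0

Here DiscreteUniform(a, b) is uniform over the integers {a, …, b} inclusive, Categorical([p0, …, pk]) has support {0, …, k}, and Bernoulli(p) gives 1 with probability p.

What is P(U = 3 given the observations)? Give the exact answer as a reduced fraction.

P(U = 3 | obs) = 3/14

Enumerate traces; 96 have nonzero weight after conditioning:
  (W=2, Y=0, U=1, V=0, Z=0, X=1) weight 1/1344
  (W=2, Y=0, U=1, V=0, Z=1, X=1) weight 1/672
  (W=2, Y=0, U=1, V=1, Z=0, X=1) weight 1/448
  (W=2, Y=0, U=1, V=1, Z=1, X=1) weight 1/224
  (W=2, Y=0, U=2, V=0, Z=0, X=0) weight 1/2016
  (W=2, Y=0, U=2, V=0, Z=0, X=2) weight 1/2016
  (W=2, Y=0, U=2, V=0, Z=1, X=0) weight 1/1008
  (W=2, Y=0, U=2, V=0, Z=1, X=2) weight 1/1008
  (W=2, Y=0, U=3, V=0, Z=0, X=1) weight 1/1344
  (W=2, Y=0, U=4, V=0, Z=0, X=0) weight 1/2016
  … 86 more
Group by U:
  weight(U=1) = 3/28
  weight(U=2) = 1/7
  weight(U=3) = 3/28
  weight(U=4) = 1/7
Total weight = 3/28 + 1/7 + 3/28 + 1/7 = 1/2
P(U=1 | obs) = 3/28 / 1/2 = 3/14
P(U=2 | obs) = 1/7 / 1/2 = 2/7
P(U=3 | obs) = 3/28 / 1/2 = 3/14
P(U=4 | obs) = 1/7 / 1/2 = 2/7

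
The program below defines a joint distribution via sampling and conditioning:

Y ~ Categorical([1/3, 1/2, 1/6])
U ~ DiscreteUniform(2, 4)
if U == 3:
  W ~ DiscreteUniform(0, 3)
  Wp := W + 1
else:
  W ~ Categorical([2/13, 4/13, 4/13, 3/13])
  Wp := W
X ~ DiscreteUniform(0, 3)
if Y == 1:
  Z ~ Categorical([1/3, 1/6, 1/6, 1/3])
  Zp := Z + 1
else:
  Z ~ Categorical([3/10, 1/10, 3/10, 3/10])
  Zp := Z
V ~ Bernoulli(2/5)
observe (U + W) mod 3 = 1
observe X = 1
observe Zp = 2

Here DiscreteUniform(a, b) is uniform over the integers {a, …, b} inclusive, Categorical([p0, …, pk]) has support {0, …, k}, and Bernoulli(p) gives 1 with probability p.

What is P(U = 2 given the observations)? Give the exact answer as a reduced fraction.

Enumerate traces; 24 have nonzero weight after conditioning:
  (Y=0, U=2, W=2, X=1, Z=2, V=0) weight 1/650
  (Y=0, U=2, W=2, X=1, Z=2, V=1) weight 1/975
  (Y=0, U=3, W=1, X=1, Z=2, V=0) weight 1/800
  (Y=0, U=3, W=1, X=1, Z=2, V=1) weight 1/1200
  (Y=0, U=4, W=0, X=1, Z=2, V=0) weight 1/1300
  (Y=0, U=4, W=0, X=1, Z=2, V=1) weight 1/1950
  (Y=0, U=4, W=3, X=1, Z=2, V=0) weight 3/2600
  (Y=0, U=4, W=3, X=1, Z=2, V=1) weight 1/1300
  … 16 more
Group by U:
  weight(U=2) = 7/1170
  weight(U=3) = 7/1440
  weight(U=4) = 7/936
Total weight = 7/1170 + 7/1440 + 7/936 = 343/18720
P(U=2 | obs) = 7/1170 / 343/18720 = 16/49
P(U=3 | obs) = 7/1440 / 343/18720 = 13/49
P(U=4 | obs) = 7/936 / 343/18720 = 20/49

P(U = 2 | obs) = 16/49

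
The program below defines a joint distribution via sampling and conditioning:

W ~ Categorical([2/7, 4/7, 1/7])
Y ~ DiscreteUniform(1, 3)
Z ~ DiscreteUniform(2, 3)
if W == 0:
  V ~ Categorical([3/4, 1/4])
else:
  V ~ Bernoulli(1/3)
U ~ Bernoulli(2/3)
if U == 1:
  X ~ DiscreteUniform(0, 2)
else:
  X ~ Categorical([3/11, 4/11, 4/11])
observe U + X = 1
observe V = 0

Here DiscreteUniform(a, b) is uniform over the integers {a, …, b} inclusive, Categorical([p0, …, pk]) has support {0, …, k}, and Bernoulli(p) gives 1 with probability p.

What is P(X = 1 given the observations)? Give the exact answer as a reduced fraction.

P(X = 1 | obs) = 6/17

Enumerate traces; 36 have nonzero weight after conditioning:
  (W=0, Y=1, Z=2, V=0, U=0, X=1) weight 1/231
  (W=0, Y=1, Z=2, V=0, U=1, X=0) weight 1/126
  (W=0, Y=1, Z=3, V=0, U=0, X=1) weight 1/231
  (W=0, Y=1, Z=3, V=0, U=1, X=0) weight 1/126
  (W=0, Y=2, Z=2, V=0, U=0, X=1) weight 1/231
  (W=0, Y=2, Z=2, V=0, U=1, X=0) weight 1/126
  (W=0, Y=2, Z=3, V=0, U=0, X=1) weight 1/231
  (W=0, Y=2, Z=3, V=0, U=1, X=0) weight 1/126
  … 28 more
Group by X:
  weight(X=0) = 29/189
  weight(X=1) = 58/693
Total weight = 29/189 + 58/693 = 493/2079
P(X=0 | obs) = 29/189 / 493/2079 = 11/17
P(X=1 | obs) = 58/693 / 493/2079 = 6/17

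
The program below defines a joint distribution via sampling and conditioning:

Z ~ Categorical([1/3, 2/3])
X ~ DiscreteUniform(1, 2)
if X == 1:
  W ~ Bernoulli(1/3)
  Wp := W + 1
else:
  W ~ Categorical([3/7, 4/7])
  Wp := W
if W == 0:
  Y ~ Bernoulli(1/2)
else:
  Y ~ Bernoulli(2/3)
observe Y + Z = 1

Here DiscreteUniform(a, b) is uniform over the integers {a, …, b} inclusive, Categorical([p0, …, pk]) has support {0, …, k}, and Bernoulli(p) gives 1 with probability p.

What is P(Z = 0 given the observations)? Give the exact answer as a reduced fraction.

Enumerate traces; 8 have nonzero weight after conditioning:
  (Z=0, X=1, W=0, Y=1) weight 1/18
  (Z=0, X=1, W=1, Y=1) weight 1/27
  (Z=0, X=2, W=0, Y=1) weight 1/28
  (Z=0, X=2, W=1, Y=1) weight 4/63
  (Z=1, X=1, W=0, Y=0) weight 1/9
  (Z=1, X=1, W=1, Y=0) weight 1/27
  (Z=1, X=2, W=0, Y=0) weight 1/14
  (Z=1, X=2, W=1, Y=0) weight 4/63
Group by Z:
  weight(Z=0) = 145/756
  weight(Z=1) = 107/378
Total weight = 145/756 + 107/378 = 359/756
P(Z=0 | obs) = 145/756 / 359/756 = 145/359
P(Z=1 | obs) = 107/378 / 359/756 = 214/359

P(Z = 0 | obs) = 145/359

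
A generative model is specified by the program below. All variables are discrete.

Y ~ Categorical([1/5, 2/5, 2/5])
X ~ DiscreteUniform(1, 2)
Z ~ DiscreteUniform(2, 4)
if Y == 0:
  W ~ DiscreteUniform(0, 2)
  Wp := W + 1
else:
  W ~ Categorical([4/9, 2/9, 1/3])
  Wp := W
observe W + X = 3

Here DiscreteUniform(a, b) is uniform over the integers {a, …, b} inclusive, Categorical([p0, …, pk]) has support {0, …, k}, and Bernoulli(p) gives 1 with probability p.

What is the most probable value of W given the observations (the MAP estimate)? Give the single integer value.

Enumerate traces; 18 have nonzero weight after conditioning:
  (Y=0, X=1, Z=2, W=2) weight 1/90
  (Y=0, X=1, Z=3, W=2) weight 1/90
  (Y=0, X=1, Z=4, W=2) weight 1/90
  (Y=0, X=2, Z=2, W=1) weight 1/90
  (Y=0, X=2, Z=3, W=1) weight 1/90
  (Y=0, X=2, Z=4, W=1) weight 1/90
  (Y=1, X=1, Z=2, W=2) weight 1/45
  (Y=1, X=1, Z=3, W=2) weight 1/45
  … 10 more
Group by W:
  weight(W=1) = 11/90
  weight(W=2) = 1/6
Total weight = 11/90 + 1/6 = 13/45
P(W=1 | obs) = 11/90 / 13/45 = 11/26
P(W=2 | obs) = 1/6 / 13/45 = 15/26
argmax = 2

argmax_v P(W = v | obs) = 2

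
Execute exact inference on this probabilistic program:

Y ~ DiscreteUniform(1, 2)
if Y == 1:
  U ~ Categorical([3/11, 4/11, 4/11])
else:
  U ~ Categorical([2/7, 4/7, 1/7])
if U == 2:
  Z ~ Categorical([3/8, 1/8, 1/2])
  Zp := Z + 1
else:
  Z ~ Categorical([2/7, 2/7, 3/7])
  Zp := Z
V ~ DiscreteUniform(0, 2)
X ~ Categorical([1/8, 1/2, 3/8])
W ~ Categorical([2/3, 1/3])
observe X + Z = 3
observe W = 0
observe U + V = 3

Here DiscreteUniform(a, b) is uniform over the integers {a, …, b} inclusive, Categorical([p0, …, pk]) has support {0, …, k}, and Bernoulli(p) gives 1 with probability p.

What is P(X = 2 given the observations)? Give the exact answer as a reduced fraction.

P(X = 2 | obs) = 285/1037

Enumerate traces; 8 have nonzero weight after conditioning:
  (Y=1, U=1, Z=1, V=2, X=2, W=0) weight 1/231
  (Y=1, U=1, Z=2, V=2, X=1, W=0) weight 2/231
  (Y=1, U=2, Z=1, V=1, X=2, W=0) weight 1/528
  (Y=1, U=2, Z=2, V=1, X=1, W=0) weight 1/99
  (Y=2, U=1, Z=1, V=2, X=2, W=0) weight 1/147
  (Y=2, U=1, Z=2, V=2, X=1, W=0) weight 2/147
  (Y=2, U=2, Z=1, V=1, X=2, W=0) weight 1/1344
  (Y=2, U=2, Z=2, V=1, X=1, W=0) weight 1/252
Group by X:
  weight(X=1) = 235/6468
  weight(X=2) = 475/34496
Total weight = 235/6468 + 475/34496 = 5185/103488
P(X=1 | obs) = 235/6468 / 5185/103488 = 752/1037
P(X=2 | obs) = 475/34496 / 5185/103488 = 285/1037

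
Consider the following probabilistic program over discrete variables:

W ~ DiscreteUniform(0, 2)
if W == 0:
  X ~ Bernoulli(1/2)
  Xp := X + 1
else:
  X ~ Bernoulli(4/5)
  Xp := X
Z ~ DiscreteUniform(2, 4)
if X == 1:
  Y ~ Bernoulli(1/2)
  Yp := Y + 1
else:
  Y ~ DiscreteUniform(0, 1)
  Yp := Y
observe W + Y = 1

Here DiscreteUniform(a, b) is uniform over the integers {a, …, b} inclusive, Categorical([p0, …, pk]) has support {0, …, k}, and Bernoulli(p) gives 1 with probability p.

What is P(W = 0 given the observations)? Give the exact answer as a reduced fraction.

P(W = 0 | obs) = 1/2

Enumerate traces; 12 have nonzero weight after conditioning:
  (W=0, X=0, Z=2, Y=1) weight 1/36
  (W=0, X=0, Z=3, Y=1) weight 1/36
  (W=0, X=0, Z=4, Y=1) weight 1/36
  (W=0, X=1, Z=2, Y=1) weight 1/36
  (W=0, X=1, Z=3, Y=1) weight 1/36
  (W=0, X=1, Z=4, Y=1) weight 1/36
  (W=1, X=0, Z=2, Y=0) weight 1/90
  (W=1, X=0, Z=3, Y=0) weight 1/90
  … 4 more
Group by W:
  weight(W=0) = 1/6
  weight(W=1) = 1/6
Total weight = 1/6 + 1/6 = 1/3
P(W=0 | obs) = 1/6 / 1/3 = 1/2
P(W=1 | obs) = 1/6 / 1/3 = 1/2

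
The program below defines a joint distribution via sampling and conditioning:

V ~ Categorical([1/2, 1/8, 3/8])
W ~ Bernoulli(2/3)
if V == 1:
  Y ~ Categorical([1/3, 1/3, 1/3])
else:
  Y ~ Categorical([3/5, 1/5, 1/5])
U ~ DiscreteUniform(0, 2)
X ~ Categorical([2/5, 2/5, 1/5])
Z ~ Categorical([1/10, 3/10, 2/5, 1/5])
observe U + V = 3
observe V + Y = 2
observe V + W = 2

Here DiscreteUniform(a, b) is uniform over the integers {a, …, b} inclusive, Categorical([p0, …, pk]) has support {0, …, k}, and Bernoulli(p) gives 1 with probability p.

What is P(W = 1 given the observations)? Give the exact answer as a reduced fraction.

P(W = 1 | obs) = 10/37

Enumerate traces; 24 have nonzero weight after conditioning:
  (V=1, W=1, Y=1, U=2, X=0, Z=0) weight 1/2700
  (V=1, W=1, Y=1, U=2, X=0, Z=1) weight 1/900
  (V=1, W=1, Y=1, U=2, X=0, Z=2) weight 1/675
  (V=1, W=1, Y=1, U=2, X=0, Z=3) weight 1/1350
  (V=1, W=1, Y=1, U=2, X=1, Z=0) weight 1/2700
  (V=1, W=1, Y=1, U=2, X=1, Z=1) weight 1/900
  (V=1, W=1, Y=1, U=2, X=1, Z=2) weight 1/675
  (V=1, W=1, Y=1, U=2, X=1, Z=3) weight 1/1350
  (V=2, W=0, Y=0, U=1, X=0, Z=0) weight 1/1000
  … 15 more
Group by W:
  weight(W=0) = 1/40
  weight(W=1) = 1/108
Total weight = 1/40 + 1/108 = 37/1080
P(W=0 | obs) = 1/40 / 37/1080 = 27/37
P(W=1 | obs) = 1/108 / 37/1080 = 10/37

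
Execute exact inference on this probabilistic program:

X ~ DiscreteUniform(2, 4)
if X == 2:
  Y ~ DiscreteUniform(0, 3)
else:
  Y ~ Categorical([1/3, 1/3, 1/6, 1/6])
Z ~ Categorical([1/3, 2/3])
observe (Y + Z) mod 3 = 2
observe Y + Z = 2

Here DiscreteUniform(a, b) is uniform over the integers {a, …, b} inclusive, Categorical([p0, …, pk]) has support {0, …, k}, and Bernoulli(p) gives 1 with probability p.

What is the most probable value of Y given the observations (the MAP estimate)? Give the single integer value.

argmax_v P(Y = v | obs) = 1

Enumerate traces; 6 have nonzero weight after conditioning:
  (X=2, Y=1, Z=1) weight 1/18
  (X=2, Y=2, Z=0) weight 1/36
  (X=3, Y=1, Z=1) weight 2/27
  (X=3, Y=2, Z=0) weight 1/54
  (X=4, Y=1, Z=1) weight 2/27
  (X=4, Y=2, Z=0) weight 1/54
Group by Y:
  weight(Y=1) = 11/54
  weight(Y=2) = 7/108
Total weight = 11/54 + 7/108 = 29/108
P(Y=1 | obs) = 11/54 / 29/108 = 22/29
P(Y=2 | obs) = 7/108 / 29/108 = 7/29
argmax = 1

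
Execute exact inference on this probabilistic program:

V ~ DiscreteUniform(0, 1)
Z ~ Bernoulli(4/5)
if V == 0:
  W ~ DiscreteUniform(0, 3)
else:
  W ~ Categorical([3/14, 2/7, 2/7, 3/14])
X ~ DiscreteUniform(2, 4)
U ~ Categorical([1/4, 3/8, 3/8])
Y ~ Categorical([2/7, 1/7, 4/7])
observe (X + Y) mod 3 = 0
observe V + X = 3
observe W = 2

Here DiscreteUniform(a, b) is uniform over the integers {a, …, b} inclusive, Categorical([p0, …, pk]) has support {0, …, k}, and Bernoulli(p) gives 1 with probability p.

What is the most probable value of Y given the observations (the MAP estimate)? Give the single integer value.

Enumerate traces; 12 have nonzero weight after conditioning:
  (V=0, Z=0, W=2, X=3, U=0, Y=0) weight 1/1680
  (V=0, Z=0, W=2, X=3, U=1, Y=0) weight 1/1120
  (V=0, Z=0, W=2, X=3, U=2, Y=0) weight 1/1120
  (V=0, Z=1, W=2, X=3, U=0, Y=0) weight 1/420
  (V=0, Z=1, W=2, X=3, U=1, Y=0) weight 1/280
  (V=0, Z=1, W=2, X=3, U=2, Y=0) weight 1/280
  (V=1, Z=0, W=2, X=2, U=0, Y=1) weight 1/2940
  (V=1, Z=0, W=2, X=2, U=1, Y=1) weight 1/1960
  … 4 more
Group by Y:
  weight(Y=0) = 1/84
  weight(Y=1) = 1/147
Total weight = 1/84 + 1/147 = 11/588
P(Y=0 | obs) = 1/84 / 11/588 = 7/11
P(Y=1 | obs) = 1/147 / 11/588 = 4/11
argmax = 0

argmax_v P(Y = v | obs) = 0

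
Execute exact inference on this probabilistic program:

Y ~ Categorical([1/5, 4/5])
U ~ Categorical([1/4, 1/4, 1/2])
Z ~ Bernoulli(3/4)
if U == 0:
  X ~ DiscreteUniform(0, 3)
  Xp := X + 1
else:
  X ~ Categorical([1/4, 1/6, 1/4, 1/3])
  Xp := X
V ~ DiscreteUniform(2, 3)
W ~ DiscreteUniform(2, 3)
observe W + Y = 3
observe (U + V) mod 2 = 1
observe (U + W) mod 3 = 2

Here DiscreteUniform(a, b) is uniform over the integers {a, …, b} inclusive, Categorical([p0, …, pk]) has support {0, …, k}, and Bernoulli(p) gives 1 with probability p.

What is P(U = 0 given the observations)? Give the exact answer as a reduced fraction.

P(U = 0 | obs) = 2/3

Enumerate traces; 16 have nonzero weight after conditioning:
  (Y=0, U=2, Z=0, X=0, V=3, W=3) weight 1/640
  (Y=0, U=2, Z=0, X=1, V=3, W=3) weight 1/960
  (Y=0, U=2, Z=0, X=2, V=3, W=3) weight 1/640
  (Y=0, U=2, Z=0, X=3, V=3, W=3) weight 1/480
  (Y=0, U=2, Z=1, X=0, V=3, W=3) weight 3/640
  (Y=0, U=2, Z=1, X=1, V=3, W=3) weight 1/320
  (Y=0, U=2, Z=1, X=2, V=3, W=3) weight 3/640
  (Y=0, U=2, Z=1, X=3, V=3, W=3) weight 1/160
  (Y=1, U=0, Z=0, X=0, V=3, W=2) weight 1/320
  … 7 more
Group by U:
  weight(U=0) = 1/20
  weight(U=2) = 1/40
Total weight = 1/20 + 1/40 = 3/40
P(U=0 | obs) = 1/20 / 3/40 = 2/3
P(U=2 | obs) = 1/40 / 3/40 = 1/3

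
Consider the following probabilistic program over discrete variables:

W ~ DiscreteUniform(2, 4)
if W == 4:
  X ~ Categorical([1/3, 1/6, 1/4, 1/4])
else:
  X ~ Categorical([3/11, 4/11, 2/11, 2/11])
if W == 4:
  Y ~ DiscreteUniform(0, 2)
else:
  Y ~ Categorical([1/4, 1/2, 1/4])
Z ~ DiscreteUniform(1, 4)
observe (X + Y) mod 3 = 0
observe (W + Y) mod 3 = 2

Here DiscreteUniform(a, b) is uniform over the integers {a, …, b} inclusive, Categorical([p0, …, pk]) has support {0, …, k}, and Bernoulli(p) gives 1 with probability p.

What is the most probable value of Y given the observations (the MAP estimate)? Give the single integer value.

Enumerate traces; 16 have nonzero weight after conditioning:
  (W=2, X=0, Y=0, Z=1) weight 1/176
  (W=2, X=0, Y=0, Z=2) weight 1/176
  (W=2, X=0, Y=0, Z=3) weight 1/176
  (W=2, X=0, Y=0, Z=4) weight 1/176
  (W=2, X=3, Y=0, Z=1) weight 1/264
  (W=2, X=3, Y=0, Z=2) weight 1/264
  (W=2, X=3, Y=0, Z=3) weight 1/264
  (W=2, X=3, Y=0, Z=4) weight 1/264
  (W=3, X=1, Y=2, Z=1) weight 1/132
  (W=4, X=2, Y=1, Z=1) weight 1/144
  … 6 more
Group by Y:
  weight(Y=0) = 5/132
  weight(Y=1) = 1/36
  weight(Y=2) = 1/33
Total weight = 5/132 + 1/36 + 1/33 = 19/198
P(Y=0 | obs) = 5/132 / 19/198 = 15/38
P(Y=1 | obs) = 1/36 / 19/198 = 11/38
P(Y=2 | obs) = 1/33 / 19/198 = 6/19
argmax = 0

argmax_v P(Y = v | obs) = 0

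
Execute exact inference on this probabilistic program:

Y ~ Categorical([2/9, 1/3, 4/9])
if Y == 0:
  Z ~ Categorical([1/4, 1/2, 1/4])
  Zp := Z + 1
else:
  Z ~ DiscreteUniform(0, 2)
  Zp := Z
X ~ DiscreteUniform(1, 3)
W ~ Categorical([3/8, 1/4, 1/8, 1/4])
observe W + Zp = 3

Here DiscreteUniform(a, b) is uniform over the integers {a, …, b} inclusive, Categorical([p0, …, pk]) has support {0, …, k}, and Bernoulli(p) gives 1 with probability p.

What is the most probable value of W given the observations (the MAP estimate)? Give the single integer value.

Enumerate traces; 27 have nonzero weight after conditioning:
  (Y=0, Z=0, X=1, W=2) weight 1/432
  (Y=0, Z=0, X=2, W=2) weight 1/432
  (Y=0, Z=0, X=3, W=2) weight 1/432
  (Y=0, Z=1, X=1, W=1) weight 1/108
  (Y=0, Z=1, X=2, W=1) weight 1/108
  (Y=0, Z=1, X=3, W=1) weight 1/108
  (Y=0, Z=2, X=1, W=0) weight 1/144
  (Y=0, Z=2, X=2, W=0) weight 1/144
  (Y=1, Z=0, X=1, W=3) weight 1/108
  … 18 more
Group by W:
  weight(W=0) = 1/48
  weight(W=1) = 5/54
  weight(W=2) = 17/432
  weight(W=3) = 7/108
Total weight = 1/48 + 5/54 + 17/432 + 7/108 = 47/216
P(W=0 | obs) = 1/48 / 47/216 = 9/94
P(W=1 | obs) = 5/54 / 47/216 = 20/47
P(W=2 | obs) = 17/432 / 47/216 = 17/94
P(W=3 | obs) = 7/108 / 47/216 = 14/47
argmax = 1

argmax_v P(W = v | obs) = 1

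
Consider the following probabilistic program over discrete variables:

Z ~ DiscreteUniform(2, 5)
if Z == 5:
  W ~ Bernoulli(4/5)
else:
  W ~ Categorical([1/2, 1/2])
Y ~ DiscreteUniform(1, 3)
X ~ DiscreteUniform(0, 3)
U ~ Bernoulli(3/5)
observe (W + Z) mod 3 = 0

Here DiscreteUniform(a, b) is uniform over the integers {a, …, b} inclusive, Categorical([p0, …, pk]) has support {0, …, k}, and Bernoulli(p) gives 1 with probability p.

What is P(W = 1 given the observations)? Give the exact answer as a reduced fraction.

P(W = 1 | obs) = 13/18

Enumerate traces; 72 have nonzero weight after conditioning:
  (Z=2, W=1, Y=1, X=0, U=0) weight 1/240
  (Z=2, W=1, Y=1, X=0, U=1) weight 1/160
  (Z=2, W=1, Y=1, X=1, U=0) weight 1/240
  (Z=2, W=1, Y=1, X=1, U=1) weight 1/160
  (Z=2, W=1, Y=1, X=2, U=0) weight 1/240
  (Z=2, W=1, Y=1, X=2, U=1) weight 1/160
  (Z=2, W=1, Y=1, X=3, U=0) weight 1/240
  (Z=2, W=1, Y=1, X=3, U=1) weight 1/160
  (Z=3, W=0, Y=1, X=0, U=0) weight 1/240
  … 63 more
Group by W:
  weight(W=0) = 1/8
  weight(W=1) = 13/40
Total weight = 1/8 + 13/40 = 9/20
P(W=0 | obs) = 1/8 / 9/20 = 5/18
P(W=1 | obs) = 13/40 / 9/20 = 13/18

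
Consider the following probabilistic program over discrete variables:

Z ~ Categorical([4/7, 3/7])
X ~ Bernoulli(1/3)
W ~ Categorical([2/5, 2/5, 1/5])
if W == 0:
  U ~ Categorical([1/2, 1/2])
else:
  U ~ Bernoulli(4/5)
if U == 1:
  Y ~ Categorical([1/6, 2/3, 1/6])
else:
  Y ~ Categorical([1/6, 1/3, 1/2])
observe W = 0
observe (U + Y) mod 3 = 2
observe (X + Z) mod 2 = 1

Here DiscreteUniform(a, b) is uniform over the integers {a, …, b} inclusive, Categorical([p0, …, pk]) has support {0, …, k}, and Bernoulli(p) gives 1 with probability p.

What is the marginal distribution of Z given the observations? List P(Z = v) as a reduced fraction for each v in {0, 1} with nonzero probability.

Enumerate traces; 4 have nonzero weight after conditioning:
  (Z=0, X=1, W=0, U=0, Y=2) weight 2/105
  (Z=0, X=1, W=0, U=1, Y=1) weight 8/315
  (Z=1, X=0, W=0, U=0, Y=2) weight 1/35
  (Z=1, X=0, W=0, U=1, Y=1) weight 4/105
Group by Z:
  weight(Z=0) = 2/45
  weight(Z=1) = 1/15
Total weight = 2/45 + 1/15 = 1/9
P(Z=0 | obs) = 2/45 / 1/9 = 2/5
P(Z=1 | obs) = 1/15 / 1/9 = 3/5

P(Z=0) = 2/5, P(Z=1) = 3/5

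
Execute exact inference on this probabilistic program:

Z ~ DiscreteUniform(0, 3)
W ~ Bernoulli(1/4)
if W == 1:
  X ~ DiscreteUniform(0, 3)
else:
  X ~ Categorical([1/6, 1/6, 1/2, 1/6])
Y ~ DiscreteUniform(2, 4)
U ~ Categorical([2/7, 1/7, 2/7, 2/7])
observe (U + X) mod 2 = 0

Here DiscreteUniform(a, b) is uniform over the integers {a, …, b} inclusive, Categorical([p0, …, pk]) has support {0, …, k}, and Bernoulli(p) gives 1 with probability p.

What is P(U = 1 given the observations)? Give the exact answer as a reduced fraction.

Enumerate traces; 192 have nonzero weight after conditioning:
  (Z=0, W=0, X=0, Y=2, U=0) weight 1/336
  (Z=0, W=0, X=0, Y=2, U=2) weight 1/336
  (Z=0, W=0, X=0, Y=3, U=0) weight 1/336
  (Z=0, W=0, X=0, Y=3, U=2) weight 1/336
  (Z=0, W=0, X=0, Y=4, U=0) weight 1/336
  (Z=0, W=0, X=0, Y=4, U=2) weight 1/336
  (Z=0, W=0, X=1, Y=2, U=1) weight 1/672
  (Z=0, W=0, X=1, Y=2, U=3) weight 1/336
  … 184 more
Group by U:
  weight(U=0) = 5/28
  weight(U=1) = 3/56
  weight(U=2) = 5/28
  weight(U=3) = 3/28
Total weight = 5/28 + 3/56 + 5/28 + 3/28 = 29/56
P(U=0 | obs) = 5/28 / 29/56 = 10/29
P(U=1 | obs) = 3/56 / 29/56 = 3/29
P(U=2 | obs) = 5/28 / 29/56 = 10/29
P(U=3 | obs) = 3/28 / 29/56 = 6/29

P(U = 1 | obs) = 3/29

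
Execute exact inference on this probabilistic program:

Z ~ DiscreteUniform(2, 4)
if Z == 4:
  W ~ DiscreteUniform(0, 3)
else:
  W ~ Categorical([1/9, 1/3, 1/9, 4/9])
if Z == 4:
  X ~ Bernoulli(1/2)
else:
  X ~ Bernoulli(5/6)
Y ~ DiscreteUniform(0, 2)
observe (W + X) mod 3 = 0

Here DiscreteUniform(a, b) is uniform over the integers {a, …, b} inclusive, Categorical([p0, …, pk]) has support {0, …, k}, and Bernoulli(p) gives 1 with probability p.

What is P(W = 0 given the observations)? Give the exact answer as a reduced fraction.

Enumerate traces; 27 have nonzero weight after conditioning:
  (Z=2, W=0, X=0, Y=0) weight 1/486
  (Z=2, W=0, X=0, Y=1) weight 1/486
  (Z=2, W=0, X=0, Y=2) weight 1/486
  (Z=2, W=2, X=1, Y=0) weight 5/486
  (Z=2, W=2, X=1, Y=1) weight 5/486
  (Z=2, W=2, X=1, Y=2) weight 5/486
  (Z=2, W=3, X=0, Y=0) weight 2/243
  (Z=2, W=3, X=0, Y=1) weight 2/243
  … 19 more
Group by W:
  weight(W=0) = 35/648
  weight(W=2) = 67/648
  weight(W=3) = 59/648
Total weight = 35/648 + 67/648 + 59/648 = 161/648
P(W=0 | obs) = 35/648 / 161/648 = 5/23
P(W=2 | obs) = 67/648 / 161/648 = 67/161
P(W=3 | obs) = 59/648 / 161/648 = 59/161

P(W = 0 | obs) = 5/23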